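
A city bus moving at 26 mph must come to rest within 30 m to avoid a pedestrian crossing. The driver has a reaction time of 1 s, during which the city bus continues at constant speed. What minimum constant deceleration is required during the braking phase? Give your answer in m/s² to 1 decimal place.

26 mph × 0.44704 = 11.6230 m/s.
Distance covered during reaction = 11.6230 × 1 = 11.623 m.
Distance available for braking: 30 − 11.623 = 18.377 m.
v² = 2a·d ⇒ a = v²/(2d) = 11.6230² / (2 × 18.377) = 135.094 / 36.754 = 3.6756 m/s².

Required deceleration ≈ 3.7 m/s²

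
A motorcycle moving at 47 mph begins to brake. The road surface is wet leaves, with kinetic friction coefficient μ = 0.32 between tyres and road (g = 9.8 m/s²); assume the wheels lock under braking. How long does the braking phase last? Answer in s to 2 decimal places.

47 mph × 0.44704 = 21.0109 m/s.
a = μg = 0.32 × 9.8 = 3.136 m/s².
Braking time = v/a = 21.0109 / 3.136 = 6.700 s.

Braking time ≈ 6.70 s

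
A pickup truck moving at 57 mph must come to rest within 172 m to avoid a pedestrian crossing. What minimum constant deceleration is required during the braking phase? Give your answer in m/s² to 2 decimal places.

57 mph × 0.44704 = 25.4813 m/s.
v² = 2a·d ⇒ a = v²/(2d) = 25.4813² / (2 × 172.000) = 649.297 / 344.000 = 1.8875 m/s².

Required deceleration ≈ 1.89 m/s²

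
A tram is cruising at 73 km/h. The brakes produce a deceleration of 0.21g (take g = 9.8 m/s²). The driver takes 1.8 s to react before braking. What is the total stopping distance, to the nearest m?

73 km/h ÷ 3.6 = 20.2778 m/s.
a = 0.21 × 9.8 = 2.058 m/s².
Reaction distance = v·t_r = 20.2778 × 1.8 = 36.500 m.
Braking distance = v²/(2a) = 20.2778² / (2 × 2.058) = 411.189 / 4.116 = 99.900 m.
Total = 36.500 + 99.900 = 136.400 m.

Total stopping distance ≈ 136 m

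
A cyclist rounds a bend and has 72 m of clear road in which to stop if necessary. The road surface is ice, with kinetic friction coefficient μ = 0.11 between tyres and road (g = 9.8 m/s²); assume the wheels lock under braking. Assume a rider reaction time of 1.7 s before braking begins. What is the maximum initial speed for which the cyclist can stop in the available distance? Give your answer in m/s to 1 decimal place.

a = μg = 0.11 × 9.8 = 1.078 m/s².
Stopping distance: v·t_r + v²/(2a) = 72 with t_r = 1.7 s and a = 1.078 m/s².
So v² + 3.665 v − 155.23 = 0.
Positive root: v = −a·t_r + √((a·t_r)² + 2a·d) = −1.833 + √(3.360 + 155.23) = 10.7603 m/s.

Maximum speed ≈ 10.8 m/s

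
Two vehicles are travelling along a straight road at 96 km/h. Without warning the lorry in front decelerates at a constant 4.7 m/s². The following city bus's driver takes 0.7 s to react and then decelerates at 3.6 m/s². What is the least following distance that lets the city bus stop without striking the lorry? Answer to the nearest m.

Minimum gap ≈ 42 m

96 km/h ÷ 3.6 = 26.6667 m/s.
Leader travels v²/(2a_L) = 711.113 / 9.400 = 75.650 m before stopping.
Follower covers v·t_r = 26.6667 × 0.7 = 18.667 m while reacting, then v²/(2a_F) = 711.113 / 7.200 = 98.766 m while braking, for a total of 18.667 + 98.766 = 117.433 m.
Since a_F ≤ a_L and the follower starts braking later, the follower is never slower than the leader, so the closest approach is when both have stopped.
Minimum gap = 117.433 − 75.650 = 41.783 m.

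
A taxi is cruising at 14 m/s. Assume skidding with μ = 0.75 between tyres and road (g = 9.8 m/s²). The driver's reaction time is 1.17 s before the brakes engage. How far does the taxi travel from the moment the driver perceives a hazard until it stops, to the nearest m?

a = μg = 0.75 × 9.8 = 7.350 m/s².
Reaction distance = v·t_r = 14.0000 × 1.17 = 16.380 m.
Braking distance = v²/(2a) = 14.0000² / (2 × 7.350) = 196.000 / 14.700 = 13.333 m.
Total = 16.380 + 13.333 = 29.713 m.

Total stopping distance ≈ 30 m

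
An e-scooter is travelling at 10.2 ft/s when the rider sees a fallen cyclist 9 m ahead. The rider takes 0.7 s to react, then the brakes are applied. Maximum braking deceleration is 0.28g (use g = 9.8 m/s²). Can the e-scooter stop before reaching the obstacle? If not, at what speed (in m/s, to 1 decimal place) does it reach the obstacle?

Yes — it stops about 5.1 m short of the obstacle, so it never reaches it

10.2 ft/s × 0.3048 = 3.1090 m/s.
a = 0.28 × 9.8 = 2.744 m/s².
Reaction distance = 3.1090 × 0.7 = 2.176 m.
Braking distance = v²/(2a) = 9.666 / 5.488 = 1.761 m.
Total stopping distance = 2.176 + 1.761 = 3.937 m, vs 9 m available — it stops with 9 − 3.937 = 5.063 m to spare.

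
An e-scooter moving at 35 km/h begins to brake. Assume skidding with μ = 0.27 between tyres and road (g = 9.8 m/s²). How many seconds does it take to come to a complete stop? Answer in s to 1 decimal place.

Braking time ≈ 3.7 s

35 km/h ÷ 3.6 = 9.7222 m/s.
a = μg = 0.27 × 9.8 = 2.646 m/s².
Braking time = v/a = 9.7222 / 2.646 = 3.674 s.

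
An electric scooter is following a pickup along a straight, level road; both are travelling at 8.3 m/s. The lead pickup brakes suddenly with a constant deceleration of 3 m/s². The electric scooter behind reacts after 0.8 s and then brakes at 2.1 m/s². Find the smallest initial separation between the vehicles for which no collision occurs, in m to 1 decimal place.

Leader travels v²/(2a_L) = 68.890 / 6.000 = 11.482 m before stopping.
Follower covers v·t_r = 8.3000 × 0.8 = 6.640 m while reacting, then v²/(2a_F) = 68.890 / 4.200 = 16.402 m while braking, for a total of 6.640 + 16.402 = 23.042 m.
Since a_F ≤ a_L and the follower starts braking later, the follower is never slower than the leader, so the closest approach is when both have stopped.
Minimum gap = 23.042 − 11.482 = 11.560 m.

Minimum gap ≈ 11.6 m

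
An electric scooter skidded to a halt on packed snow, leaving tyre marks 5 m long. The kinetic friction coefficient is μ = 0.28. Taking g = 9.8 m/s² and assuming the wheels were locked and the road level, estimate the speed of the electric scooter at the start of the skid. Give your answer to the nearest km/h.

Initial speed ≈ 19 km/h

Deceleration a = μg = 0.28 × 9.8 = 2.744 m/s².
v = √(2a·d) = √(2 × 2.744 × 5) = √27.440 = 5.2383 m/s.
= 5.2383 × 3.6 = 18.858 km/h.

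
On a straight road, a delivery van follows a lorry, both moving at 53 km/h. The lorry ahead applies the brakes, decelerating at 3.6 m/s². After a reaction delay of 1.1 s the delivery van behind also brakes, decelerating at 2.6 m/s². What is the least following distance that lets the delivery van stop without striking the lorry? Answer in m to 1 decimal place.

Minimum gap ≈ 27.8 m

53 km/h ÷ 3.6 = 14.7222 m/s.
Leader travels v²/(2a_L) = 216.743 / 7.200 = 30.103 m before stopping.
Follower covers v·t_r = 14.7222 × 1.1 = 16.194 m while reacting, then v²/(2a_F) = 216.743 / 5.200 = 41.681 m while braking, for a total of 16.194 + 41.681 = 57.875 m.
Since a_F ≤ a_L and the follower starts braking later, the follower is never slower than the leader, so the closest approach is when both have stopped.
Minimum gap = 57.875 − 30.103 = 27.772 m.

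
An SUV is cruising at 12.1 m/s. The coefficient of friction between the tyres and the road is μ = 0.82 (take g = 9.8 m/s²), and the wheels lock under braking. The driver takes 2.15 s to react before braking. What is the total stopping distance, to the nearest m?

Total stopping distance ≈ 35 m

a = μg = 0.82 × 9.8 = 8.036 m/s².
Reaction distance = v·t_r = 12.1000 × 2.15 = 26.015 m.
Braking distance = v²/(2a) = 12.1000² / (2 × 8.036) = 146.410 / 16.072 = 9.110 m.
Total = 26.015 + 9.110 = 35.125 m.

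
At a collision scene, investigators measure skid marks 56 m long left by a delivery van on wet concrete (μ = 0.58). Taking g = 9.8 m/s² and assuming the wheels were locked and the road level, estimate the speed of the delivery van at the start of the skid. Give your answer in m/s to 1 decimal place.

Initial speed ≈ 25.2 m/s

Deceleration a = μg = 0.58 × 9.8 = 5.684 m/s².
v = √(2a·d) = √(2 × 5.684 × 56) = √636.608 = 25.2311 m/s.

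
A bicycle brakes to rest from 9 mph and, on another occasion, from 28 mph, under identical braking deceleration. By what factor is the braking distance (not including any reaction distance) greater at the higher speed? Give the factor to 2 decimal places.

Factor ≈ 9.68

Braking distance d = v²/(2a), so with a fixed, d ∝ v².
Factor = (28/9)² = 3.1111² = 9.6789.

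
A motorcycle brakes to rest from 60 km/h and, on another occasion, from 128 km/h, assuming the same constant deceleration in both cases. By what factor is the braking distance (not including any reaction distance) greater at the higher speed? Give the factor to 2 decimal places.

Factor ≈ 4.55

Braking distance d = v²/(2a), so with a fixed, d ∝ v².
Factor = (128/60)² = 2.1333² = 4.5510.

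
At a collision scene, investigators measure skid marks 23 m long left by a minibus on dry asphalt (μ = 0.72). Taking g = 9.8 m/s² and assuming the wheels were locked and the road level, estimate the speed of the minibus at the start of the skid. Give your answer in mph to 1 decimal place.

Initial speed ≈ 40.3 mph

Deceleration a = μg = 0.72 × 9.8 = 7.056 m/s².
v = √(2a·d) = √(2 × 7.056 × 23) = √324.576 = 18.0160 m/s.
= 18.0160 ÷ 0.44704 = 40.301 mph.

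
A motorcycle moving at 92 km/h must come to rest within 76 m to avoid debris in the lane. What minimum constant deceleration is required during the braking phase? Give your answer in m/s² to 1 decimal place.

92 km/h ÷ 3.6 = 25.5556 m/s.
v² = 2a·d ⇒ a = v²/(2d) = 25.5556² / (2 × 76.000) = 653.089 / 152.000 = 4.2966 m/s².

Required deceleration ≈ 4.3 m/s²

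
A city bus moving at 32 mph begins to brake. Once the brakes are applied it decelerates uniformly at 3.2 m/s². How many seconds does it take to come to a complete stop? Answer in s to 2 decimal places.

32 mph × 0.44704 = 14.3053 m/s.
Braking time = v/a = 14.3053 / 3.200 = 4.470 s.

Braking time ≈ 4.47 s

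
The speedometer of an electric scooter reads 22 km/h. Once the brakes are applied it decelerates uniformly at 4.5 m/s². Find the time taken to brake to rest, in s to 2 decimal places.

Braking time ≈ 1.36 s

22 km/h ÷ 3.6 = 6.1111 m/s.
Braking time = v/a = 6.1111 / 4.500 = 1.358 s.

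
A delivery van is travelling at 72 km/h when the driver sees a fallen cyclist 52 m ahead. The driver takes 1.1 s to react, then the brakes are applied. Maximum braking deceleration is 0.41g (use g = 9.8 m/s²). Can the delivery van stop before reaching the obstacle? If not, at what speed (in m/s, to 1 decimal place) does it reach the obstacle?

No — it strikes the obstacle at 12.6 m/s

72 km/h ÷ 3.6 = 20.0000 m/s.
a = 0.41 × 9.8 = 4.018 m/s².
Reaction distance = 20.0000 × 1.1 = 22.000 m.
Braking distance needed to stop: v²/(2a) = 400.000 / 8.036 = 49.776 m, so total needed = 22.000 + 49.776 = 71.776 m > 52 m — it cannot stop.
Distance remaining when braking begins: 52 − 22.000 = 30.000 m.
v² = v₀² − 2a·d = 400.000 − 2 × 4.018 × 30.000 = 158.920 m²/s².
v = √158.920 = 12.606 m/s.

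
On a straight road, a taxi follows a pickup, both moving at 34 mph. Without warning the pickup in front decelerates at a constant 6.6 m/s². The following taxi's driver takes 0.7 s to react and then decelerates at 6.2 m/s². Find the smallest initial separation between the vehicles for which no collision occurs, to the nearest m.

Minimum gap ≈ 12 m

34 mph × 0.44704 = 15.1994 m/s.
Leader travels v²/(2a_L) = 231.022 / 13.200 = 17.502 m before stopping.
Follower covers v·t_r = 15.1994 × 0.7 = 10.640 m while reacting, then v²/(2a_F) = 231.022 / 12.400 = 18.631 m while braking, for a total of 10.640 + 18.631 = 29.271 m.
Since a_F ≤ a_L and the follower starts braking later, the follower is never slower than the leader, so the closest approach is when both have stopped.
Minimum gap = 29.271 − 17.502 = 11.769 m.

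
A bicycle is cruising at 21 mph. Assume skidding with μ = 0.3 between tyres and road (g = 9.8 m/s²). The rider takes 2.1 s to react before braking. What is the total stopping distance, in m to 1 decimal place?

21 mph × 0.44704 = 9.3878 m/s.
a = μg = 0.3 × 9.8 = 2.940 m/s².
Reaction distance = v·t_r = 9.3878 × 2.1 = 19.714 m.
Braking distance = v²/(2a) = 9.3878² / (2 × 2.940) = 88.131 / 5.880 = 14.988 m.
Total = 19.714 + 14.988 = 34.702 m.

Total stopping distance ≈ 34.7 m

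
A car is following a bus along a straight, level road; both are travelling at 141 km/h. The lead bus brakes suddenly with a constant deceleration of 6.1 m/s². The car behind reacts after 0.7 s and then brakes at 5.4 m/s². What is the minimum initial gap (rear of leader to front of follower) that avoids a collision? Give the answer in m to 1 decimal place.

141 km/h ÷ 3.6 = 39.1667 m/s.
Leader travels v²/(2a_L) = 1534.030 / 12.200 = 125.740 m before stopping.
Follower covers v·t_r = 39.1667 × 0.7 = 27.417 m while reacting, then v²/(2a_F) = 1534.030 / 10.800 = 142.040 m while braking, for a total of 27.417 + 142.040 = 169.457 m.
Since a_F ≤ a_L and the follower starts braking later, the follower is never slower than the leader, so the closest approach is when both have stopped.
Minimum gap = 169.457 − 125.740 = 43.717 m.

Minimum gap ≈ 43.7 m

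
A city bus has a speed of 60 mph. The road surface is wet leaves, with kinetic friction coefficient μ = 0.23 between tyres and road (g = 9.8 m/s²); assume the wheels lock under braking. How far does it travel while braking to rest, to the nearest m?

Braking distance ≈ 160 m

60 mph × 0.44704 = 26.8224 m/s.
a = μg = 0.23 × 9.8 = 2.254 m/s².
Braking distance = v²/(2a) = 26.8224² / (2 × 2.254) = 719.441 / 4.508 = 159.592 m.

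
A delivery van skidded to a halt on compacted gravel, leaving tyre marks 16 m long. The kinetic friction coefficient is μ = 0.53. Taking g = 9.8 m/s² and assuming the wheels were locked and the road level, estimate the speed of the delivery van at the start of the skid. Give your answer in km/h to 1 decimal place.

Initial speed ≈ 46.4 km/h

Deceleration a = μg = 0.53 × 9.8 = 5.194 m/s².
v = √(2a·d) = √(2 × 5.194 × 16) = √166.208 = 12.8922 m/s.
= 12.8922 × 3.6 = 46.412 km/h.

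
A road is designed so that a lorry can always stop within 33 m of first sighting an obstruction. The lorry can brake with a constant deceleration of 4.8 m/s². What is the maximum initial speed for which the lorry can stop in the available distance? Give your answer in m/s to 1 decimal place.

Maximum speed ≈ 17.8 m/s

v²/(2a) = d ⇒ v = √(2 × 4.800 × 33) = √316.80 = 17.7989 m/s.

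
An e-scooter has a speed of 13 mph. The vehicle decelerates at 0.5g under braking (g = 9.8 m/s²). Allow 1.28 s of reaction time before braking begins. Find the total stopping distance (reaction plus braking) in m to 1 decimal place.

Total stopping distance ≈ 10.9 m

13 mph × 0.44704 = 5.8115 m/s.
a = 0.5 × 9.8 = 4.900 m/s².
Reaction distance = v·t_r = 5.8115 × 1.28 = 7.439 m.
Braking distance = v²/(2a) = 5.8115² / (2 × 4.900) = 33.774 / 9.800 = 3.446 m.
Total = 7.439 + 3.446 = 10.885 m.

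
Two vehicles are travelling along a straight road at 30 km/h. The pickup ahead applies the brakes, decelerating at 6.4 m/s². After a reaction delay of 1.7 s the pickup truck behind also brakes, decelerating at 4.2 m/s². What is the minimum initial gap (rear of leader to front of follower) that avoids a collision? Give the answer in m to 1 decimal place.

Minimum gap ≈ 17.0 m

30 km/h ÷ 3.6 = 8.3333 m/s.
Leader travels v²/(2a_L) = 69.444 / 12.800 = 5.425 m before stopping.
Follower covers v·t_r = 8.3333 × 1.7 = 14.167 m while reacting, then v²/(2a_F) = 69.444 / 8.400 = 8.267 m while braking, for a total of 14.167 + 8.267 = 22.434 m.
Since a_F ≤ a_L and the follower starts braking later, the follower is never slower than the leader, so the closest approach is when both have stopped.
Minimum gap = 22.434 − 5.425 = 17.009 m.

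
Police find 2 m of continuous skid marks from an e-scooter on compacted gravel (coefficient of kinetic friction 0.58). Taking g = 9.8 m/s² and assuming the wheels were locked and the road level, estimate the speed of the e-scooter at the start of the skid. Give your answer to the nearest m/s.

Initial speed ≈ 5 m/s

Deceleration a = μg = 0.58 × 9.8 = 5.684 m/s².
v = √(2a·d) = √(2 × 5.684 × 2) = √22.736 = 4.7682 m/s.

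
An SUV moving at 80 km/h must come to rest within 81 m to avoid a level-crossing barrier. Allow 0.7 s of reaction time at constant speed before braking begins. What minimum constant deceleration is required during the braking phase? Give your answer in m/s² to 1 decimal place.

Required deceleration ≈ 3.8 m/s²

80 km/h ÷ 3.6 = 22.2222 m/s.
Distance covered during reaction = 22.2222 × 0.7 = 15.556 m.
Distance available for braking: 81 − 15.556 = 65.444 m.
v² = 2a·d ⇒ a = v²/(2d) = 22.2222² / (2 × 65.444) = 493.826 / 130.888 = 3.7729 m/s².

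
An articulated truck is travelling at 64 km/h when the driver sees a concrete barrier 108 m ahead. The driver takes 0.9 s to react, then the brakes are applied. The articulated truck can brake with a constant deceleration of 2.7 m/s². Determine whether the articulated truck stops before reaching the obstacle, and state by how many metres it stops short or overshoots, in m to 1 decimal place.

64 km/h ÷ 3.6 = 17.7778 m/s.
Reaction distance = 17.7778 × 0.9 = 16.000 m.
Braking distance = v²/(2a) = 316.050 / 5.400 = 58.528 m.
Total stopping distance = 16.000 + 58.528 = 74.528 m, vs 108 m available — it stops with 108 − 74.528 = 33.472 m to spare.

Yes — it stops 33.5 m short of the obstacle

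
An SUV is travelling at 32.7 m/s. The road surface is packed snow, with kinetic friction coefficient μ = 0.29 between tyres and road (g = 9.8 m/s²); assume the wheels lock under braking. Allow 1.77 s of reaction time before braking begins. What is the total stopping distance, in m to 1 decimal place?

Total stopping distance ≈ 246.0 m

a = μg = 0.29 × 9.8 = 2.842 m/s².
Reaction distance = v·t_r = 32.7000 × 1.77 = 57.879 m.
Braking distance = v²/(2a) = 32.7000² / (2 × 2.842) = 1069.290 / 5.684 = 188.123 m.
Total = 57.879 + 188.123 = 246.002 m.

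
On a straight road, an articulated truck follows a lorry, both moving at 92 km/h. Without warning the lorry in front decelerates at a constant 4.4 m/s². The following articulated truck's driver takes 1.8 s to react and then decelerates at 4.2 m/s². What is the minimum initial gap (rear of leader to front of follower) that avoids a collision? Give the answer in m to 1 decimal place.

92 km/h ÷ 3.6 = 25.5556 m/s.
Leader travels v²/(2a_L) = 653.089 / 8.800 = 74.215 m before stopping.
Follower covers v·t_r = 25.5556 × 1.8 = 46.000 m while reacting, then v²/(2a_F) = 653.089 / 8.400 = 77.749 m while braking, for a total of 46.000 + 77.749 = 123.749 m.
Since a_F ≤ a_L and the follower starts braking later, the follower is never slower than the leader, so the closest approach is when both have stopped.
Minimum gap = 123.749 − 74.215 = 49.534 m.

Minimum gap ≈ 49.5 m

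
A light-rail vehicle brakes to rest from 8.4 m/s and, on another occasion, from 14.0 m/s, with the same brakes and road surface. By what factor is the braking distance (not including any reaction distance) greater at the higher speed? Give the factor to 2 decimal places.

Factor ≈ 2.78

Braking distance d = v²/(2a), so with a fixed, d ∝ v².
Factor = (14.0/8.4)² = 1.6667² = 2.7779.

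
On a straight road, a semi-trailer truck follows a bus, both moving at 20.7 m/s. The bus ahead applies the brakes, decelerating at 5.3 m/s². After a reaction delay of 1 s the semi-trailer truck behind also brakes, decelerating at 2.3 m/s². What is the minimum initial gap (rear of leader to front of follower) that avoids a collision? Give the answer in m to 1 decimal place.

Leader travels v²/(2a_L) = 428.490 / 10.600 = 40.424 m before stopping.
Follower covers v·t_r = 20.7000 × 1 = 20.700 m while reacting, then v²/(2a_F) = 428.490 / 4.600 = 93.150 m while braking, for a total of 20.700 + 93.150 = 113.850 m.
Since a_F ≤ a_L and the follower starts braking later, the follower is never slower than the leader, so the closest approach is when both have stopped.
Minimum gap = 113.850 − 40.424 = 73.426 m.

Minimum gap ≈ 73.4 m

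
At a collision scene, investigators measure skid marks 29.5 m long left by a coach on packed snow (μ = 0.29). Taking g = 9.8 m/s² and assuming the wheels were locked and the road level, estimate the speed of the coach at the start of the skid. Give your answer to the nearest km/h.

Deceleration a = μg = 0.29 × 9.8 = 2.842 m/s².
v = √(2a·d) = √(2 × 2.842 × 29.5) = √167.678 = 12.9491 m/s.
= 12.9491 × 3.6 = 46.617 km/h.

Initial speed ≈ 47 km/h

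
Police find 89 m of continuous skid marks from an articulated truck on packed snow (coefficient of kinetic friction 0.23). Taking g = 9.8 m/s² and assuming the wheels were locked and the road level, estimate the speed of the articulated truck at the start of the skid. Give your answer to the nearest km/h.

Deceleration a = μg = 0.23 × 9.8 = 2.254 m/s².
v = √(2a·d) = √(2 × 2.254 × 89) = √401.212 = 20.0303 m/s.
= 20.0303 × 3.6 = 72.109 km/h.

Initial speed ≈ 72 km/h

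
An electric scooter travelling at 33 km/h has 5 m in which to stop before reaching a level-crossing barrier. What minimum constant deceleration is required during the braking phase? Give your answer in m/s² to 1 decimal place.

33 km/h ÷ 3.6 = 9.1667 m/s.
v² = 2a·d ⇒ a = v²/(2d) = 9.1667² / (2 × 5.000) = 84.028 / 10.000 = 8.4028 m/s².

Required deceleration ≈ 8.4 m/s²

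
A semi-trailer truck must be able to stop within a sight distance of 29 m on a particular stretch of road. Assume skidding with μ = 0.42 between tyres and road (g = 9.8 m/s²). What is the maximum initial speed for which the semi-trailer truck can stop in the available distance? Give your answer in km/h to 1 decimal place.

a = μg = 0.42 × 9.8 = 4.116 m/s².
v²/(2a) = d ⇒ v = √(2 × 4.116 × 29) = √238.73 = 15.4509 m/s.
15.4509 m/s × 3.6 = 55.623 km/h.

Maximum speed ≈ 55.6 km/h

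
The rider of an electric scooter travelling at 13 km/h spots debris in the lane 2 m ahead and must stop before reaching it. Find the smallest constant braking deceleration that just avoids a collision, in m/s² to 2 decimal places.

Required deceleration ≈ 3.26 m/s²

13 km/h ÷ 3.6 = 3.6111 m/s.
v² = 2a·d ⇒ a = v²/(2d) = 3.6111² / (2 × 2.000) = 13.040 / 4.000 = 3.2600 m/s².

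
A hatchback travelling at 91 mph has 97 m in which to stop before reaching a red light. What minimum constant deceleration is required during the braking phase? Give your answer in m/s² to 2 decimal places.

91 mph × 0.44704 = 40.6806 m/s.
v² = 2a·d ⇒ a = v²/(2d) = 40.6806² / (2 × 97.000) = 1654.911 / 194.000 = 8.5305 m/s².

Required deceleration ≈ 8.53 m/s²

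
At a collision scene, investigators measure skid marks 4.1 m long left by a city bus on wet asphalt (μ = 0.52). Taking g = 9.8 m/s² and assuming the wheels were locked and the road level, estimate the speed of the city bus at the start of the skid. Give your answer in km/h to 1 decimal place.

Deceleration a = μg = 0.52 × 9.8 = 5.096 m/s².
v = √(2a·d) = √(2 × 5.096 × 4.1) = √41.787 = 6.4643 m/s.
= 6.4643 × 3.6 = 23.271 km/h.

Initial speed ≈ 23.3 km/h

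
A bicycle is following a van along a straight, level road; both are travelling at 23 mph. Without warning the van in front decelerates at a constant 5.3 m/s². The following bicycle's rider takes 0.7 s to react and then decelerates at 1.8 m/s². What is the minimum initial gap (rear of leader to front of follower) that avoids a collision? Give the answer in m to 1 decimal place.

Minimum gap ≈ 26.6 m

23 mph × 0.44704 = 10.2819 m/s.
Leader travels v²/(2a_L) = 105.717 / 10.600 = 9.973 m before stopping.
Follower covers v·t_r = 10.2819 × 0.7 = 7.197 m while reacting, then v²/(2a_F) = 105.717 / 3.600 = 29.366 m while braking, for a total of 7.197 + 29.366 = 36.563 m.
Since a_F ≤ a_L and the follower starts braking later, the follower is never slower than the leader, so the closest approach is when both have stopped.
Minimum gap = 36.563 − 9.973 = 26.590 m.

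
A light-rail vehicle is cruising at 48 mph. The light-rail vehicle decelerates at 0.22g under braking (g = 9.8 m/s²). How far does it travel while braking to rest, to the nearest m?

48 mph × 0.44704 = 21.4579 m/s.
a = 0.22 × 9.8 = 2.156 m/s².
Braking distance = v²/(2a) = 21.4579² / (2 × 2.156) = 460.441 / 4.312 = 106.781 m.

Braking distance ≈ 107 m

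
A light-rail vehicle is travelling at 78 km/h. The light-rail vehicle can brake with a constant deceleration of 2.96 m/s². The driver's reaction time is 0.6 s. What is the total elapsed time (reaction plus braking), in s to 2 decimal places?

78 km/h ÷ 3.6 = 21.6667 m/s.
Braking time = v/a = 21.6667 / 2.960 = 7.320 s.
Total = 0.6 + 7.320 = 7.920 s.

Total time ≈ 7.92 s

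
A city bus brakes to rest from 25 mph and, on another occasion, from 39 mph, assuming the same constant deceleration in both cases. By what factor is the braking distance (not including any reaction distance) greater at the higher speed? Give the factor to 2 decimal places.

Braking distance d = v²/(2a), so with a fixed, d ∝ v².
Factor = (39/25)² = 1.5600² = 2.4336.

Factor ≈ 2.43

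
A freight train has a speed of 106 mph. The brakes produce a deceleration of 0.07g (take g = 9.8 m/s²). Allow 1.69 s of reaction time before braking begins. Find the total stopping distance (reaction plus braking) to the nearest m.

106 mph × 0.44704 = 47.3862 m/s.
a = 0.07 × 9.8 = 0.686 m/s².
Reaction distance = v·t_r = 47.3862 × 1.69 = 80.083 m.
Braking distance = v²/(2a) = 47.3862² / (2 × 0.686) = 2245.452 / 1.372 = 1636.627 m.
Total = 80.083 + 1636.627 = 1716.710 m.

Total stopping distance ≈ 1717 m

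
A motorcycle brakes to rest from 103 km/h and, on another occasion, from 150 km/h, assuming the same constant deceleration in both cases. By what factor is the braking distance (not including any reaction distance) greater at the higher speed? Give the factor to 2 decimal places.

Braking distance d = v²/(2a), so with a fixed, d ∝ v².
Factor = (150/103)² = 1.4563² = 2.1208.

Factor ≈ 2.12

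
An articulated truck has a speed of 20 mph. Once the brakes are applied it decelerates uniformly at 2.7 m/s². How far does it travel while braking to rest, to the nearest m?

Braking distance ≈ 15 m

20 mph × 0.44704 = 8.9408 m/s.
Braking distance = v²/(2a) = 8.9408² / (2 × 2.700) = 79.938 / 5.400 = 14.803 m.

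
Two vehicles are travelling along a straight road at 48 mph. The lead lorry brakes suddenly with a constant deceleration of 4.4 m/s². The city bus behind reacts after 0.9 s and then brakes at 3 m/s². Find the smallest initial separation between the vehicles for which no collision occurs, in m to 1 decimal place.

48 mph × 0.44704 = 21.4579 m/s.
Leader travels v²/(2a_L) = 460.441 / 8.800 = 52.323 m before stopping.
Follower covers v·t_r = 21.4579 × 0.9 = 19.312 m while reacting, then v²/(2a_F) = 460.441 / 6.000 = 76.740 m while braking, for a total of 19.312 + 76.740 = 96.052 m.
Since a_F ≤ a_L and the follower starts braking later, the follower is never slower than the leader, so the closest approach is when both have stopped.
Minimum gap = 96.052 − 52.323 = 43.729 m.

Minimum gap ≈ 43.7 m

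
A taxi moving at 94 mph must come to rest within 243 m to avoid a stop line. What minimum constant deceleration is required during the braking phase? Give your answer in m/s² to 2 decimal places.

Required deceleration ≈ 3.63 m/s²

94 mph × 0.44704 = 42.0218 m/s.
v² = 2a·d ⇒ a = v²/(2d) = 42.0218² / (2 × 243.000) = 1765.832 / 486.000 = 3.6334 m/s².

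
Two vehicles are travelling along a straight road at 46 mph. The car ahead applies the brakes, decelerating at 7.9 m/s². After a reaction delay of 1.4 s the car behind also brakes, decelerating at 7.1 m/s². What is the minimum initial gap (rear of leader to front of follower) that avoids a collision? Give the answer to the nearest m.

Minimum gap ≈ 32 m

46 mph × 0.44704 = 20.5638 m/s.
Leader travels v²/(2a_L) = 422.870 / 15.800 = 26.764 m before stopping.
Follower covers v·t_r = 20.5638 × 1.4 = 28.789 m while reacting, then v²/(2a_F) = 422.870 / 14.200 = 29.780 m while braking, for a total of 28.789 + 29.780 = 58.569 m.
Since a_F ≤ a_L and the follower starts braking later, the follower is never slower than the leader, so the closest approach is when both have stopped.
Minimum gap = 58.569 − 26.764 = 31.805 m.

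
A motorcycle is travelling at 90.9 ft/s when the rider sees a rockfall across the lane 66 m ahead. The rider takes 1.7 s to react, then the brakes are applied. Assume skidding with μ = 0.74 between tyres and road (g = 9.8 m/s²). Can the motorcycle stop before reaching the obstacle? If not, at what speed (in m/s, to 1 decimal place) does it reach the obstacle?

90.9 ft/s × 0.3048 = 27.7063 m/s.
a = μg = 0.74 × 9.8 = 7.252 m/s².
Reaction distance = 27.7063 × 1.7 = 47.101 m.
Braking distance needed to stop: v²/(2a) = 767.639 / 14.504 = 52.926 m, so total needed = 47.101 + 52.926 = 100.027 m > 66 m — it cannot stop.
Distance remaining when braking begins: 66 − 47.101 = 18.899 m.
v² = v₀² − 2a·d = 767.639 − 2 × 7.252 × 18.899 = 493.528 m²/s².
v = √493.528 = 22.215 m/s.

No — it strikes the obstacle at 22.2 m/s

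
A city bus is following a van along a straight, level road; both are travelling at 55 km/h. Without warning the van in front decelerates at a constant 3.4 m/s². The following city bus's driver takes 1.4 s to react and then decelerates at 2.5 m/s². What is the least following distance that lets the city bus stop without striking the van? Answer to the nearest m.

55 km/h ÷ 3.6 = 15.2778 m/s.
Leader travels v²/(2a_L) = 233.411 / 6.800 = 34.325 m before stopping.
Follower covers v·t_r = 15.2778 × 1.4 = 21.389 m while reacting, then v²/(2a_F) = 233.411 / 5.000 = 46.682 m while braking, for a total of 21.389 + 46.682 = 68.071 m.
Since a_F ≤ a_L and the follower starts braking later, the follower is never slower than the leader, so the closest approach is when both have stopped.
Minimum gap = 68.071 − 34.325 = 33.746 m.

Minimum gap ≈ 34 m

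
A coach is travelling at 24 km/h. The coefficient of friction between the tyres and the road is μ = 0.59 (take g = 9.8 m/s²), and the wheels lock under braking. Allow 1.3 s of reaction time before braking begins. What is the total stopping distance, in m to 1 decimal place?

Total stopping distance ≈ 12.5 m

24 km/h ÷ 3.6 = 6.6667 m/s.
a = μg = 0.59 × 9.8 = 5.782 m/s².
Reaction distance = v·t_r = 6.6667 × 1.3 = 8.667 m.
Braking distance = v²/(2a) = 6.6667² / (2 × 5.782) = 44.445 / 11.564 = 3.843 m.
Total = 8.667 + 3.843 = 12.510 m.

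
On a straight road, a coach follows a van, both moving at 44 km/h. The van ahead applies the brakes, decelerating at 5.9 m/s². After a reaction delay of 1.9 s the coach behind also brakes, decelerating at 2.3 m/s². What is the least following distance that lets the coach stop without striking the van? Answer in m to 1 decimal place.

Minimum gap ≈ 43.0 m

44 km/h ÷ 3.6 = 12.2222 m/s.
Leader travels v²/(2a_L) = 149.382 / 11.800 = 12.659 m before stopping.
Follower covers v·t_r = 12.2222 × 1.9 = 23.222 m while reacting, then v²/(2a_F) = 149.382 / 4.600 = 32.474 m while braking, for a total of 23.222 + 32.474 = 55.696 m.
Since a_F ≤ a_L and the follower starts braking later, the follower is never slower than the leader, so the closest approach is when both have stopped.
Minimum gap = 55.696 − 12.659 = 43.037 m.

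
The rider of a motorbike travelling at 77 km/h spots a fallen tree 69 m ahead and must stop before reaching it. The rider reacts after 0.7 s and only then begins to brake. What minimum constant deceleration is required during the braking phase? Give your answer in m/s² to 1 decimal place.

77 km/h ÷ 3.6 = 21.3889 m/s.
Distance covered during reaction = 21.3889 × 0.7 = 14.972 m.
Distance available for braking: 69 − 14.972 = 54.028 m.
v² = 2a·d ⇒ a = v²/(2d) = 21.3889² / (2 × 54.028) = 457.485 / 108.056 = 4.2338 m/s².

Required deceleration ≈ 4.2 m/s²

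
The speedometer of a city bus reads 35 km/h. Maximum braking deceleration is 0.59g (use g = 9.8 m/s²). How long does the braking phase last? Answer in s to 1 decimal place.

35 km/h ÷ 3.6 = 9.7222 m/s.
a = 0.59 × 9.8 = 5.782 m/s².
Braking time = v/a = 9.7222 / 5.782 = 1.681 s.

Braking time ≈ 1.7 s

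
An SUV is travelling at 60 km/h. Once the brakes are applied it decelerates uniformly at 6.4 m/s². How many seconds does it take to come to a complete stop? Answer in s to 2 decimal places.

60 km/h ÷ 3.6 = 16.6667 m/s.
Braking time = v/a = 16.6667 / 6.400 = 2.604 s.

Braking time ≈ 2.60 s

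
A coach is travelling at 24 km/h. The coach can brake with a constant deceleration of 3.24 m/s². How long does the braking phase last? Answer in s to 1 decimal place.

24 km/h ÷ 3.6 = 6.6667 m/s.
Braking time = v/a = 6.6667 / 3.240 = 2.058 s.

Braking time ≈ 2.1 s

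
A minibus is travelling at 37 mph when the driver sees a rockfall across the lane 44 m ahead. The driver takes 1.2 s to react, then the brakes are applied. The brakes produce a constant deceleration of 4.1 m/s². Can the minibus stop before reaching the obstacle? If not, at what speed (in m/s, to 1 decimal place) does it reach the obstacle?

No — it strikes the obstacle at 8.7 m/s

37 mph × 0.44704 = 16.5405 m/s.
Reaction distance = 16.5405 × 1.2 = 19.849 m.
Braking distance needed to stop: v²/(2a) = 273.588 / 8.200 = 33.364 m, so total needed = 19.849 + 33.364 = 53.213 m > 44 m — it cannot stop.
Distance remaining when braking begins: 44 − 19.849 = 24.151 m.
v² = v₀² − 2a·d = 273.588 − 2 × 4.100 × 24.151 = 75.550 m²/s².
v = √75.550 = 8.692 m/s.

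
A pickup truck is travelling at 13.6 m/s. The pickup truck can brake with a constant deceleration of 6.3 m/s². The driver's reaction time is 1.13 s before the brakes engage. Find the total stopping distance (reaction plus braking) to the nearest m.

Total stopping distance ≈ 30 m

Reaction distance = v·t_r = 13.6000 × 1.13 = 15.368 m.
Braking distance = v²/(2a) = 13.6000² / (2 × 6.300) = 184.960 / 12.600 = 14.679 m.
Total = 15.368 + 14.679 = 30.047 m.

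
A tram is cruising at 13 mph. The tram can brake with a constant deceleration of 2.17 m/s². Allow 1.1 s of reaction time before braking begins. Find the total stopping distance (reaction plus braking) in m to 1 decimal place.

Total stopping distance ≈ 14.2 m

13 mph × 0.44704 = 5.8115 m/s.
Reaction distance = v·t_r = 5.8115 × 1.1 = 6.393 m.
Braking distance = v²/(2a) = 5.8115² / (2 × 2.170) = 33.774 / 4.340 = 7.782 m.
Total = 6.393 + 7.782 = 14.175 m.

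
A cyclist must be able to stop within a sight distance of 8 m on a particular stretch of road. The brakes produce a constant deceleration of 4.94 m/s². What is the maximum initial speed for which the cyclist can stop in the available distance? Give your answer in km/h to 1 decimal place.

v²/(2a) = d ⇒ v = √(2 × 4.940 × 8) = √79.04 = 8.8904 m/s.
8.8904 m/s × 3.6 = 32.005 km/h.

Maximum speed ≈ 32.0 km/h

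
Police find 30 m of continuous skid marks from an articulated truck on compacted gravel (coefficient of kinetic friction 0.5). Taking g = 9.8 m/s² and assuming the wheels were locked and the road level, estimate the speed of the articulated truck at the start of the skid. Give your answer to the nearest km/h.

Deceleration a = μg = 0.5 × 9.8 = 4.900 m/s².
v = √(2a·d) = √(2 × 4.900 × 30) = √294.000 = 17.1464 m/s.
= 17.1464 × 3.6 = 61.727 km/h.

Initial speed ≈ 62 km/h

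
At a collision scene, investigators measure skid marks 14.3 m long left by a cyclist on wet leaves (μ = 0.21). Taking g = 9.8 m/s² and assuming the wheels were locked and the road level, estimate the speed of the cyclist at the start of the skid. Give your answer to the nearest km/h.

Deceleration a = μg = 0.21 × 9.8 = 2.058 m/s².
v = √(2a·d) = √(2 × 2.058 × 14.3) = √58.859 = 7.6720 m/s.
= 7.6720 × 3.6 = 27.619 km/h.

Initial speed ≈ 28 km/h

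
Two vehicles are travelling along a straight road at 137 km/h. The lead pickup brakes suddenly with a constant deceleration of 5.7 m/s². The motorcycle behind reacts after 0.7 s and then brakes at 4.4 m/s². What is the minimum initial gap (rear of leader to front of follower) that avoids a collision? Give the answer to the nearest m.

Minimum gap ≈ 64 m

137 km/h ÷ 3.6 = 38.0556 m/s.
Leader travels v²/(2a_L) = 1448.229 / 11.400 = 127.038 m before stopping.
Follower covers v·t_r = 38.0556 × 0.7 = 26.639 m while reacting, then v²/(2a_F) = 1448.229 / 8.800 = 164.571 m while braking, for a total of 26.639 + 164.571 = 191.210 m.
Since a_F ≤ a_L and the follower starts braking later, the follower is never slower than the leader, so the closest approach is when both have stopped.
Minimum gap = 191.210 − 127.038 = 64.172 m.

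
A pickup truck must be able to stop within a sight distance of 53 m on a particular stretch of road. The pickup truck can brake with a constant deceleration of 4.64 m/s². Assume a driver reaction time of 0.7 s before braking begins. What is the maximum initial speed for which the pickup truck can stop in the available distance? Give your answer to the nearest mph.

Maximum speed ≈ 43 mph

Stopping distance: v·t_r + v²/(2a) = 53 with t_r = 0.7 s and a = 4.640 m/s².
So v² + 6.496 v − 491.84 = 0.
Positive root: v = −a·t_r + √((a·t_r)² + 2a·d) = −3.248 + √(10.550 + 491.84) = 19.1661 m/s.
19.1661 m/s ÷ 0.44704 = 42.873 mph.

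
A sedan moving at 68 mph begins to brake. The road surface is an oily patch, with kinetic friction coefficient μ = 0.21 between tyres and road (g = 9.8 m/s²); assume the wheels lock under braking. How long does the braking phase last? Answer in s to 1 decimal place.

68 mph × 0.44704 = 30.3987 m/s.
a = μg = 0.21 × 9.8 = 2.058 m/s².
Braking time = v/a = 30.3987 / 2.058 = 14.771 s.

Braking time ≈ 14.8 s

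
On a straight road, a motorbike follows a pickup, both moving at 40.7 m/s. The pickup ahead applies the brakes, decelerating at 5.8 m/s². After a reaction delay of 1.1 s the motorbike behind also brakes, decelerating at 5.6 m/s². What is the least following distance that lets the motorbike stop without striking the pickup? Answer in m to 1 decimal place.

Minimum gap ≈ 49.9 m

Leader travels v²/(2a_L) = 1656.490 / 11.600 = 142.801 m before stopping.
Follower covers v·t_r = 40.7000 × 1.1 = 44.770 m while reacting, then v²/(2a_F) = 1656.490 / 11.200 = 147.901 m while braking, for a total of 44.770 + 147.901 = 192.671 m.
Since a_F ≤ a_L and the follower starts braking later, the follower is never slower than the leader, so the closest approach is when both have stopped.
Minimum gap = 192.671 − 142.801 = 49.870 m.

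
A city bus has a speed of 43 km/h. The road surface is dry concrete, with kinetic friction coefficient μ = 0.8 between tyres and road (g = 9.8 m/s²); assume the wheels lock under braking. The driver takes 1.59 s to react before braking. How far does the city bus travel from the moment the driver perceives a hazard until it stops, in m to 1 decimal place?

43 km/h ÷ 3.6 = 11.9444 m/s.
a = μg = 0.8 × 9.8 = 7.840 m/s².
Reaction distance = v·t_r = 11.9444 × 1.59 = 18.992 m.
Braking distance = v²/(2a) = 11.9444² / (2 × 7.840) = 142.669 / 15.680 = 9.099 m.
Total = 18.992 + 9.099 = 28.091 m.

Total stopping distance ≈ 28.1 m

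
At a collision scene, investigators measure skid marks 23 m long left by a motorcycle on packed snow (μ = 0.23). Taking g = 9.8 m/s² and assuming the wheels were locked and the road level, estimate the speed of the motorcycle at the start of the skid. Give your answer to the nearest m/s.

Deceleration a = μg = 0.23 × 9.8 = 2.254 m/s².
v = √(2a·d) = √(2 × 2.254 × 23) = √103.684 = 10.1825 m/s.

Initial speed ≈ 10 m/s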